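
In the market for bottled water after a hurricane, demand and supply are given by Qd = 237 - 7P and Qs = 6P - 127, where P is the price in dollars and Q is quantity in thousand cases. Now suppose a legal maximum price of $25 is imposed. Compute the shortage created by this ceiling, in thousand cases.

39

Equilibrium: 237 - 7P = 6P - 127, so 364 = 13P and P* = 28, Q* = 41.
Because the ceiling (25) lies below the market-clearing price, it is binding.
At P = 25: Qd = 237 - 7·25 = 62 and Qs = 6·25 - 127 = 23.
Shortage = Qd - Qs = 62 - 23 = 39.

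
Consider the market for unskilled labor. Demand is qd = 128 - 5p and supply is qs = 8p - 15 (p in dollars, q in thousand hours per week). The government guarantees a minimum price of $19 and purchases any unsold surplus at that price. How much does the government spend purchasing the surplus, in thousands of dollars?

Without the control the market clears where 128 - 5p = 8p - 15, i.e. p* = 11 and q* = 73.
Because the floor (19) lies above the market-clearing price, it is binding.
At p = 19: qd = 128 - 5·19 = 33 and qs = 8·19 - 15 = 137.
Surplus = qs - qd = 104.
Government expenditure = surplus × support price = 104 × 19 = 1976.

1976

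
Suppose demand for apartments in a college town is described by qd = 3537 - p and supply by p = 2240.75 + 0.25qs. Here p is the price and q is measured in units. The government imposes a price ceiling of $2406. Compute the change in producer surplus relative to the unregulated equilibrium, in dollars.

Rearranging supply gives qs = 4p - 8963. In a free market, 3537 - p = 4p - 8963 gives the equilibrium p* = 2500, q* = 1037.
The ceiling of 2406 is below the equilibrium price 2500, so it binds.
At p = 2406: qd = 3537 - 2406 = 1131 and qs = 4·2406 - 8963 = 661.
Producer surplus without the control is ½ · (2500 - 2240.75) · 1037 = 134421.125.
With the ceiling, producers sell 661 units at 2406, so PS = ½ · (2406 - 2240.75) · 661 = 54615.125.
Change in producer surplus = 54615.125 - 134421.125 = -79806.

-79806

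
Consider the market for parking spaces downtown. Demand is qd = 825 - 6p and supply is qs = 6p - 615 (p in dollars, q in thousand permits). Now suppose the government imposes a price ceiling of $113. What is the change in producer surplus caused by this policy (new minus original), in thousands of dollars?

-588

Without the control the market clears where 825 - 6p = 6p - 615, i.e. p* = 120 and q* = 105.
The ceiling of 113 is below the equilibrium price 120, so it binds.
At p = 113: qd = 825 - 6·113 = 147 and qs = 6·113 - 615 = 63.
Producer surplus without the control is ½ · (120 - 102.5) · 105 = 918.75.
With the ceiling, producers sell 63 units at 113, so PS = ½ · (113 - 102.5) · 63 = 330.75.
Change in producer surplus = 330.75 - 918.75 = -588.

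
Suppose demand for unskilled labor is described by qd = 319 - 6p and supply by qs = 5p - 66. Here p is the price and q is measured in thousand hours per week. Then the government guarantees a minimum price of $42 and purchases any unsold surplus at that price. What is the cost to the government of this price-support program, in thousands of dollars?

3234

In a free market, 319 - 6p = 5p - 66 gives the equilibrium p* = 35, q* = 109.
The floor of 42 is above the equilibrium price 35, so it binds.
At p = 42: qd = 319 - 6·42 = 67 and qs = 5·42 - 66 = 144.
Surplus = qs - qd = 77.
Government expenditure = surplus × support price = 77 × 42 = 3234.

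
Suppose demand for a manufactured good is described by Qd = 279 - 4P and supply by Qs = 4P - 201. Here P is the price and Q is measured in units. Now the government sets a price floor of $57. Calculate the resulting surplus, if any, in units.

Without the control the market clears where 279 - 4P = 4P - 201, i.e. P* = 60 and Q* = 39.
Since 57 is below P* = 60, the floor does not bind and the free-market outcome prevails.
Since the control does not bind, there is no surplus.

0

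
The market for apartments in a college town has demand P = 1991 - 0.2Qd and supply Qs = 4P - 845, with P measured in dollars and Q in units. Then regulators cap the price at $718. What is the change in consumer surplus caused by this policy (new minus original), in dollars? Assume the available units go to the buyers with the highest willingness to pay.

Rearranging demand gives Qd = 9955 - 5P. Setting quantity demanded equal to quantity supplied, 9955 - 5P = 4P - 845, gives P* = 1200 and Q* = 3955.
Because the ceiling (718) lies below the market-clearing price, it is binding.
At P = 718: Qd = 9955 - 5·718 = 6365 and Qs = 4·718 - 845 = 2027.
Consumer surplus without the control is ½ · (1991 - 1200) · 3955 = 1564202.5.
With the ceiling, 2027 units are sold at 718 (assume they go to the highest-value buyers). The demand price at Q = 2027 is 1585.6, so CS = ½ · [(1991 - 718) + (1585.6 - 718)] · 2027 = 2169498.1.
Change in consumer surplus = 2169498.1 - 1564202.5 = 605295.6.

605295.6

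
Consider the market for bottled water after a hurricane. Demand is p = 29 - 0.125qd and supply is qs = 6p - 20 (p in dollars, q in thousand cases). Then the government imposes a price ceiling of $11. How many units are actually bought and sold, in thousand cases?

Rearranging demand gives qd = 232 - 8p. In a free market, 232 - 8p = 6p - 20 gives the equilibrium p* = 18, q* = 88.
Since 11 < 18, the ceiling is binding.
At p = 11: qd = 232 - 8·11 = 144 and qs = 6·11 - 20 = 46.
The quantity actually transacted is the short side, supply: 46.

46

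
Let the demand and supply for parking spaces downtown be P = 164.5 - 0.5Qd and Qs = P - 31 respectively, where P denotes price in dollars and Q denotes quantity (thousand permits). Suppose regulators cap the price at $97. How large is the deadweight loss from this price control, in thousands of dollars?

396.75

Rearranging demand gives Qd = 329 - 2P. Without the control the market clears where 329 - 2P = P - 31, i.e. P* = 120 and Q* = 89.
Since 97 < 120, the ceiling is binding.
At P = 97: Qd = 329 - 2·97 = 135 and Qs = 97 - 31 = 66.
Quantity traded falls to 66. At Q = 66 the demand price is (329 - 66)/2 = 131.5 and the supply price is 31 + 66 = 97.
Deadweight loss = ½ · (131.5 - 97) · (89 - 66) = ½ · 34.5 · 23 = 396.75.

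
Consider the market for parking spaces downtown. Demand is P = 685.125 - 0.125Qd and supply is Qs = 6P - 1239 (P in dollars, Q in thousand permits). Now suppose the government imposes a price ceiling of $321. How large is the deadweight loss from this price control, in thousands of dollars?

132725.25

Rearranging demand gives Qd = 5481 - 8P. Setting quantity demanded equal to quantity supplied, 5481 - 8P = 6P - 1239, gives P* = 480 and Q* = 1641.
Since 321 < 480, the ceiling is binding.
At P = 321: Qd = 5481 - 8·321 = 2913 and Qs = 6·321 - 1239 = 687.
Quantity traded falls to 687. At Q = 687 the demand price is (5481 - 687)/8 = 599.25 and the supply price is (1239 + 687)/6 = 321.
Deadweight loss = ½ · (599.25 - 321) · (1641 - 687) = ½ · 278.25 · 954 = 132725.25.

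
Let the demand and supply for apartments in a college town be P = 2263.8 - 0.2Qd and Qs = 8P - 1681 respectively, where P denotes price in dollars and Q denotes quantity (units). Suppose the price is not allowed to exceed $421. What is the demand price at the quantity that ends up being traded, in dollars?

Rearranging demand gives Qd = 11319 - 5P. In a free market, 11319 - 5P = 8P - 1681 gives the equilibrium P* = 1000, Q* = 6319.
The ceiling of 421 is below the equilibrium price 1000, so it binds.
At P = 421: Qd = 11319 - 5·421 = 9214 and Qs = 8·421 - 1681 = 1687.
Only 1687 units reach the market. On the demand curve, the marginal buyer's willingness to pay at Q = 1687 is (11319 - 1687)/5 = 1926.4.

1926.4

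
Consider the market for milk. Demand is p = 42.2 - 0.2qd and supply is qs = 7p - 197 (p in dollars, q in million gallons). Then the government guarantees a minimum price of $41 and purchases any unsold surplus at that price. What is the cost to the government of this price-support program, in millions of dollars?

3444

Rearranging demand gives qd = 211 - 5p. Equilibrium: 211 - 5p = 7p - 197, so 408 = 12p and p* = 34, q* = 41.
Because the floor (41) lies above the market-clearing price, it is binding.
At p = 41: qd = 211 - 5·41 = 6 and qs = 7·41 - 197 = 90.
Surplus = qs - qd = 84.
Government expenditure = surplus × support price = 84 × 41 = 3444.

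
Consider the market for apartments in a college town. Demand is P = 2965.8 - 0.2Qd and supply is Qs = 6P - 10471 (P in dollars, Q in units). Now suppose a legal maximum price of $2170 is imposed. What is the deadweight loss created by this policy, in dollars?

Rearranging demand gives Qd = 14829 - 5P. Without the control the market clears where 14829 - 5P = 6P - 10471, i.e. P* = 2300 and Q* = 3329.
The ceiling of 2170 is below the equilibrium price 2300, so it binds.
At P = 2170: Qd = 14829 - 5·2170 = 3979 and Qs = 6·2170 - 10471 = 2549.
Quantity traded falls to 2549. At Q = 2549 the demand price is (14829 - 2549)/5 = 2456 and the supply price is (10471 + 2549)/6 = 2170.
Deadweight loss = ½ · (2456 - 2170) · (3329 - 2549) = ½ · 286 · 780 = 111540.

111540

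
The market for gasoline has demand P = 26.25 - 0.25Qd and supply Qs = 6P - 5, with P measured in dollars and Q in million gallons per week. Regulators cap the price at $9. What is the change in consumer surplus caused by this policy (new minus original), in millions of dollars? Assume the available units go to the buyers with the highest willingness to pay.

Rearranging demand gives Qd = 105 - 4P. Equilibrium: 105 - 4P = 6P - 5, so 110 = 10P and P* = 11, Q* = 61.
Because the ceiling (9) lies below the market-clearing price, it is binding.
At P = 9: Qd = 105 - 4·9 = 69 and Qs = 6·9 - 5 = 49.
Consumer surplus without the control is ½ · (26.25 - 11) · 61 = 465.125.
With the ceiling, 49 units are sold at 9 (assume they go to the highest-value buyers). The demand price at Q = 49 is 14, so CS = ½ · [(26.25 - 9) + (14 - 9)] · 49 = 545.125.
Change in consumer surplus = 545.125 - 465.125 = 80.

80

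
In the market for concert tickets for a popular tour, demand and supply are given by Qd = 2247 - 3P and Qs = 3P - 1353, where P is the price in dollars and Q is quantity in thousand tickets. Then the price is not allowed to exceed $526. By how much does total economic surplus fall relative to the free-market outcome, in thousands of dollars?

Equilibrium: 2247 - 3P = 3P - 1353, so 3600 = 6P and P* = 600, Q* = 447.
Since 526 < 600, the ceiling is binding.
At P = 526: Qd = 2247 - 3·526 = 669 and Qs = 3·526 - 1353 = 225.
Quantity traded falls to 225. At Q = 225 the demand price is (2247 - 225)/3 = 674 and the supply price is (1353 + 225)/3 = 526.
Deadweight loss = ½ · (674 - 526) · (447 - 225) = ½ · 148 · 222 = 16428.

16428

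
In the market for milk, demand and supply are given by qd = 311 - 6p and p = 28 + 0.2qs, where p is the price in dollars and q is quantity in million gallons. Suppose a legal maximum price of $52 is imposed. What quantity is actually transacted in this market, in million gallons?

Rearranging supply gives qs = 5p - 140. Equilibrium: 311 - 6p = 5p - 140, so 451 = 11p and p* = 41, q* = 65.
Since 52 is above p* = 41, the ceiling does not bind and the free-market outcome prevails.

65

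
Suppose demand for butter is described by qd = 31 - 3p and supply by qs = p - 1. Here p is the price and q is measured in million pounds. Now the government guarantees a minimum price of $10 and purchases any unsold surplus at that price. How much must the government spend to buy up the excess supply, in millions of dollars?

Without the control the market clears where 31 - 3p = p - 1, i.e. p* = 8 and q* = 7.
The floor of 10 is above the equilibrium price 8, so it binds.
At p = 10: qd = 31 - 3·10 = 1 and qs = 10 - 1 = 9.
Surplus = qs - qd = 8.
Government expenditure = surplus × support price = 8 × 10 = 80.

80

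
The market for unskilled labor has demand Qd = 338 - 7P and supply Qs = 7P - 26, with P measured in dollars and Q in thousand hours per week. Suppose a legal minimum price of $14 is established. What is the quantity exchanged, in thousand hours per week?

In a free market, 338 - 7P = 7P - 26 gives the equilibrium P* = 26, Q* = 156.
Since 14 is below P* = 26, the floor does not bind and the free-market outcome prevails.

156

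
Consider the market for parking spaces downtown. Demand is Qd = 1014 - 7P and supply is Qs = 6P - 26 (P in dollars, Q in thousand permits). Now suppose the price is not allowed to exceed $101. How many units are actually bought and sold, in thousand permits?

In a free market, 1014 - 7P = 6P - 26 gives the equilibrium P* = 80, Q* = 454.
The ceiling of 101 is above the equilibrium price 80, so it is not binding; the market clears at P* = 80, Q* = 454.

454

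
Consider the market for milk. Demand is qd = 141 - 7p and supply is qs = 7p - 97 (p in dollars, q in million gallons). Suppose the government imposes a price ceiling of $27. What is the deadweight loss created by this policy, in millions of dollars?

Setting quantity demanded equal to quantity supplied, 141 - 7p = 7p - 97, gives p* = 17 and q* = 22.
Since 27 is above p* = 17, the ceiling does not bind and the free-market outcome prevails.
Since the control does not bind, no trades are prevented and deadweight loss is zero.

0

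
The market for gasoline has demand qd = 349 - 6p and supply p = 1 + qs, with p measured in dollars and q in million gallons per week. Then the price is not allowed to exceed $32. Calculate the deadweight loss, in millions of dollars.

Rearranging supply gives qs = p - 1. Without the control the market clears where 349 - 6p = p - 1, i.e. p* = 50 and q* = 49.
Since 32 < 50, the ceiling is binding.
At p = 32: qd = 349 - 6·32 = 157 and qs = 32 - 1 = 31.
Quantity traded falls to 31. At q = 31 the demand price is (349 - 31)/6 = 53 and the supply price is 1 + 31 = 32.
Deadweight loss = ½ · (53 - 32) · (49 - 31) = ½ · 21 · 18 = 189.

189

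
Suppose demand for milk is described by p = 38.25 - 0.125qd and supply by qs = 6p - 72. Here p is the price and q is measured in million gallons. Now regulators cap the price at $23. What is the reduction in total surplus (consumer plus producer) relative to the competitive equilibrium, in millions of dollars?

84

Rearranging demand gives qd = 306 - 8p. Without the control the market clears where 306 - 8p = 6p - 72, i.e. p* = 27 and q* = 90.
Since 23 < 27, the ceiling is binding.
At p = 23: qd = 306 - 8·23 = 122 and qs = 6·23 - 72 = 66.
Quantity traded falls to 66. At q = 66 the demand price is (306 - 66)/8 = 30 and the supply price is (72 + 66)/6 = 23.
Deadweight loss = ½ · (30 - 23) · (90 - 66) = ½ · 7 · 24 = 84.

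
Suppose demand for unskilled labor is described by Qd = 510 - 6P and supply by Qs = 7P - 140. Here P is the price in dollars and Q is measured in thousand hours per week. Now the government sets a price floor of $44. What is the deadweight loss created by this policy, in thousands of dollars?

0

In a free market, 510 - 6P = 7P - 140 gives the equilibrium P* = 50, Q* = 210.
The floor of 44 is below the equilibrium price 50, so it is not binding; the market clears at P* = 50, Q* = 210.
Since the control does not bind, no trades are prevented and deadweight loss is zero.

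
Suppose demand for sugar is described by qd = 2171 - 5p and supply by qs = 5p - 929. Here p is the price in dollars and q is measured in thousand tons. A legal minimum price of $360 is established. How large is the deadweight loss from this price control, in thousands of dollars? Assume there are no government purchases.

Equilibrium: 2171 - 5p = 5p - 929, so 3100 = 10p and p* = 310, q* = 621.
The floor of 360 is above the equilibrium price 310, so it binds.
At p = 360: qd = 2171 - 5·360 = 371 and qs = 5·360 - 929 = 871.
Quantity traded falls to 371. At q = 371 the demand price is (2171 - 371)/5 = 360 and the supply price is (929 + 371)/5 = 260.
Deadweight loss = ½ · (360 - 260) · (621 - 371) = ½ · 100 · 250 = 12500.

12500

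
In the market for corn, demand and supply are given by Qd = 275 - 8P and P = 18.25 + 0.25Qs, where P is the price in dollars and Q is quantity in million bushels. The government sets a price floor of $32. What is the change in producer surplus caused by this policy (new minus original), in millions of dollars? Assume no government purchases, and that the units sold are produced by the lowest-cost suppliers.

-15

Rearranging supply gives Qs = 4P - 73. Equilibrium: 275 - 8P = 4P - 73, so 348 = 12P and P* = 29, Q* = 43.
The floor of 32 is above the equilibrium price 29, so it binds.
At P = 32: Qd = 275 - 8·32 = 19 and Qs = 4·32 - 73 = 55.
Producer surplus without the control is ½ · (29 - 18.25) · 43 = 231.125.
With the floor, 19 units are sold at 32. The supply price at Q = 19 is 23, so PS = ½ · [(32 - 18.25) + (32 - 23)] · 19 = 216.125.
Change in producer surplus = 216.125 - 231.125 = -15.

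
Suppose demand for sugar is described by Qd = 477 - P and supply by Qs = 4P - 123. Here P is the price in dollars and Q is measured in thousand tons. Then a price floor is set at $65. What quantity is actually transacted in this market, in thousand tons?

Setting quantity demanded equal to quantity supplied, 477 - P = 4P - 123, gives P* = 120 and Q* = 357.
The floor of 65 is below the equilibrium price 120, so it is not binding; the market clears at P* = 120, Q* = 357.

357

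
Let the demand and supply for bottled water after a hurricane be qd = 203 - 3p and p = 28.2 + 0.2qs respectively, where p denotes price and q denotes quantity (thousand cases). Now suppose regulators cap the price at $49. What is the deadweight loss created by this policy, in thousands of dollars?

0

Rearranging supply gives qs = 5p - 141. In a free market, 203 - 3p = 5p - 141 gives the equilibrium p* = 43, q* = 74.
Since 49 is above p* = 43, the ceiling does not bind and the free-market outcome prevails.
Since the control does not bind, no trades are prevented and deadweight loss is zero.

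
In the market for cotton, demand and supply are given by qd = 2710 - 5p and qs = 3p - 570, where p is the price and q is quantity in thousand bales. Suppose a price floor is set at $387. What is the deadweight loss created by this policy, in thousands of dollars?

Without the control the market clears where 2710 - 5p = 3p - 570, i.e. p* = 410 and q* = 660.
The floor of 387 is below the equilibrium price 410, so it is not binding; the market clears at p* = 410, q* = 660.
Since the control does not bind, no trades are prevented and deadweight loss is zero.

0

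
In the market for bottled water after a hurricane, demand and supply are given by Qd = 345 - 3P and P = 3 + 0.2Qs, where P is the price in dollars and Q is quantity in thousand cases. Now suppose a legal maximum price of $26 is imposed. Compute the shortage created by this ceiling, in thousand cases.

Rearranging supply gives Qs = 5P - 15. Setting quantity demanded equal to quantity supplied, 345 - 3P = 5P - 15, gives P* = 45 and Q* = 210.
The ceiling of 26 is below the equilibrium price 45, so it binds.
At P = 26: Qd = 345 - 3·26 = 267 and Qs = 5·26 - 15 = 115.
Shortage = Qd - Qs = 267 - 115 = 152.

152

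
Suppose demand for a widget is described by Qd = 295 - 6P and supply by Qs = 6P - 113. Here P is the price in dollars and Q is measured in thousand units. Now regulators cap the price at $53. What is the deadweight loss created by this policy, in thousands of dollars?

0

Without the control the market clears where 295 - 6P = 6P - 113, i.e. P* = 34 and Q* = 91.
Since 53 is above P* = 34, the ceiling does not bind and the free-market outcome prevails.
Since the control does not bind, no trades are prevented and deadweight loss is zero.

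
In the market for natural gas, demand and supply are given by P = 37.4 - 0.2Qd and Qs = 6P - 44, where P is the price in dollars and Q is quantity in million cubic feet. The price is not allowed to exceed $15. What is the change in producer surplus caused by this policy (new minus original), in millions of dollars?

-384

Rearranging demand gives Qd = 187 - 5P. Equilibrium: 187 - 5P = 6P - 44, so 231 = 11P and P* = 21, Q* = 82.
Since 15 < 21, the ceiling is binding.
At P = 15: Qd = 187 - 5·15 = 112 and Qs = 6·15 - 44 = 46.
Producer surplus without the control is ½ · (21 - 22/3) · 82 = 1681/3.
With the ceiling, producers sell 46 units at 15, so PS = ½ · (15 - 22/3) · 46 = 529/3.
Change in producer surplus = 529/3 - 1681/3 = -384.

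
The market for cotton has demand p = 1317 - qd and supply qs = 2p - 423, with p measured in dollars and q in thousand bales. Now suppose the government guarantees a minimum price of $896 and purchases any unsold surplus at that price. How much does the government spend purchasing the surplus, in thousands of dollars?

Rearranging demand gives qd = 1317 - p. In a free market, 1317 - p = 2p - 423 gives the equilibrium p* = 580, q* = 737.
Because the floor (896) lies above the market-clearing price, it is binding.
At p = 896: qd = 1317 - 896 = 421 and qs = 2·896 - 423 = 1369.
Surplus = qs - qd = 948.
Government expenditure = surplus × support price = 948 × 896 = 849408.

849408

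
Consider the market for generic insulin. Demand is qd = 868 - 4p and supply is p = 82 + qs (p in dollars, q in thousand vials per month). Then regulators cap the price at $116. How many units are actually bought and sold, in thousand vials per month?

Rearranging supply gives qs = p - 82. In a free market, 868 - 4p = p - 82 gives the equilibrium p* = 190, q* = 108.
Since 116 < 190, the ceiling is binding.
At p = 116: qd = 868 - 4·116 = 404 and qs = 116 - 82 = 34.
The quantity actually transacted is the short side, supply: 34.

34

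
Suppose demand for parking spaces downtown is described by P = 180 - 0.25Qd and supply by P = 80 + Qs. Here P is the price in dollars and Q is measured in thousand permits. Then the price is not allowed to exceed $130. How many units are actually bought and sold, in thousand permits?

Rearranging demand gives Qd = 720 - 4P; rearranging supply gives Qs = P - 80. In a free market, 720 - 4P = P - 80 gives the equilibrium P* = 160, Q* = 80.
Since 130 < 160, the ceiling is binding.
At P = 130: Qd = 720 - 4·130 = 200 and Qs = 130 - 80 = 50.
The quantity actually transacted is the short side, supply: 50.

50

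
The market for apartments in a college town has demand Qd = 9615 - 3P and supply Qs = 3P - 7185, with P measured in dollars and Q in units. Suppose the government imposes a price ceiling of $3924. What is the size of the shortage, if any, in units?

Without the control the market clears where 9615 - 3P = 3P - 7185, i.e. P* = 2800 and Q* = 1215.
The ceiling of 3924 is above the equilibrium price 2800, so it is not binding; the market clears at P* = 2800, Q* = 1215.
Since the control does not bind, there is no shortage.

0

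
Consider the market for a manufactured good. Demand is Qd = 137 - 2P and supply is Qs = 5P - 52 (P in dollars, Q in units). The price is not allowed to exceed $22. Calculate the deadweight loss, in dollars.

218.75

Without the control the market clears where 137 - 2P = 5P - 52, i.e. P* = 27 and Q* = 83.
The ceiling of 22 is below the equilibrium price 27, so it binds.
At P = 22: Qd = 137 - 2·22 = 93 and Qs = 5·22 - 52 = 58.
Quantity traded falls to 58. At Q = 58 the demand price is (137 - 58)/2 = 39.5 and the supply price is (52 + 58)/5 = 22.
Deadweight loss = ½ · (39.5 - 22) · (83 - 58) = ½ · 17.5 · 25 = 218.75.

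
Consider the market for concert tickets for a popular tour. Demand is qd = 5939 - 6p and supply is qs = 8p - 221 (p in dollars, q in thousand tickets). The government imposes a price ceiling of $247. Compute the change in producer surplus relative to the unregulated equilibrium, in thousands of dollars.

Setting quantity demanded equal to quantity supplied, 5939 - 6p = 8p - 221, gives p* = 440 and q* = 3299.
Since 247 < 440, the ceiling is binding.
At p = 247: qd = 5939 - 6·247 = 4457 and qs = 8·247 - 221 = 1755.
Producer surplus without the control is ½ · (440 - 27.625) · 3299 = 680212.5625.
With the ceiling, producers sell 1755 units at 247, so PS = ½ · (247 - 27.625) · 1755 = 192501.5625.
Change in producer surplus = 192501.5625 - 680212.5625 = -487711.

-487711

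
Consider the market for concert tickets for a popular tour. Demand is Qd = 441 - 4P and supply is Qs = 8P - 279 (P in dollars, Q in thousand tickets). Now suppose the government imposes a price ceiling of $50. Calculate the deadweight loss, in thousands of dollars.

1200

Setting quantity demanded equal to quantity supplied, 441 - 4P = 8P - 279, gives P* = 60 and Q* = 201.
Since 50 < 60, the ceiling is binding.
At P = 50: Qd = 441 - 4·50 = 241 and Qs = 8·50 - 279 = 121.
Quantity traded falls to 121. At Q = 121 the demand price is (441 - 121)/4 = 80 and the supply price is (279 + 121)/8 = 50.
Deadweight loss = ½ · (80 - 50) · (201 - 121) = ½ · 30 · 80 = 1200.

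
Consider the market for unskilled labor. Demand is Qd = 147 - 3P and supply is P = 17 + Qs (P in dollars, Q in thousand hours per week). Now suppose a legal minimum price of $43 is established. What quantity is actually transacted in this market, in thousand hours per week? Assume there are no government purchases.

Rearranging supply gives Qs = P - 17. Equilibrium: 147 - 3P = P - 17, so 164 = 4P and P* = 41, Q* = 24.
Because the floor (43) lies above the market-clearing price, it is binding.
At P = 43: Qd = 147 - 3·43 = 18 and Qs = 43 - 17 = 26.
The quantity actually transacted is the short side, demand: 18.

18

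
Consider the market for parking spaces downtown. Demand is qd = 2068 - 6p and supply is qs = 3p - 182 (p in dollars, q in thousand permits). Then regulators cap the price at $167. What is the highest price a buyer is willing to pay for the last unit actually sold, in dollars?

In a free market, 2068 - 6p = 3p - 182 gives the equilibrium p* = 250, q* = 568.
Since 167 < 250, the ceiling is binding.
At p = 167: qd = 2068 - 6·167 = 1066 and qs = 3·167 - 182 = 319.
Only 319 units reach the market. On the demand curve, the marginal buyer's willingness to pay at q = 319 is (2068 - 319)/6 = 291.5.

291.5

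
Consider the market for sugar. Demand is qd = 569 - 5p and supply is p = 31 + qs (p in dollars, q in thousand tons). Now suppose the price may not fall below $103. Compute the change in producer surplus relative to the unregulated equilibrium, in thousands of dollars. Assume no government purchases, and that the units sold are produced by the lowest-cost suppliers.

Rearranging supply gives qs = p - 31. Setting quantity demanded equal to quantity supplied, 569 - 5p = p - 31, gives p* = 100 and q* = 69.
The floor of 103 is above the equilibrium price 100, so it binds.
At p = 103: qd = 569 - 5·103 = 54 and qs = 103 - 31 = 72.
Producer surplus without the control is ½ · (100 - 31) · 69 = 2380.5.
With the floor, 54 units are sold at 103. The supply price at q = 54 is 85, so PS = ½ · [(103 - 31) + (103 - 85)] · 54 = 2430.
Change in producer surplus = 2430 - 2380.5 = 49.5.

49.5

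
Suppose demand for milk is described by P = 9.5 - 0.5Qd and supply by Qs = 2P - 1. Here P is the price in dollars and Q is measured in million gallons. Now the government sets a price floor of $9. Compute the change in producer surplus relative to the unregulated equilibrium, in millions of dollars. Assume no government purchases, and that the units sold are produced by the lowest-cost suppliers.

-12

Rearranging demand gives Qd = 19 - 2P. Without the control the market clears where 19 - 2P = 2P - 1, i.e. P* = 5 and Q* = 9.
Because the floor (9) lies above the market-clearing price, it is binding.
At P = 9: Qd = 19 - 2·9 = 1 and Qs = 2·9 - 1 = 17.
Producer surplus without the control is ½ · (5 - 0.5) · 9 = 20.25.
With the floor, 1 units are sold at 9. The supply price at Q = 1 is 1, so PS = ½ · [(9 - 0.5) + (9 - 1)] · 1 = 8.25.
Change in producer surplus = 8.25 - 20.25 = -12.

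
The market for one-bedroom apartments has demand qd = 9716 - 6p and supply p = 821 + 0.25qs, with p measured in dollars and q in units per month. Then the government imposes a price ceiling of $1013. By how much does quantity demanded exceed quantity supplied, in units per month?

Rearranging supply gives qs = 4p - 3284. Without the control the market clears where 9716 - 6p = 4p - 3284, i.e. p* = 1300 and q* = 1916.
Because the ceiling (1013) lies below the market-clearing price, it is binding.
At p = 1013: qd = 9716 - 6·1013 = 3638 and qs = 4·1013 - 3284 = 768.
Shortage = qd - qs = 3638 - 768 = 2870.

2870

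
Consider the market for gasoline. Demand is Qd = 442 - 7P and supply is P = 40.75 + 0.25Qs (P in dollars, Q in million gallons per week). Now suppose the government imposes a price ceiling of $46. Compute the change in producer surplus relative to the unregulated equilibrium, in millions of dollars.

-351

Rearranging supply gives Qs = 4P - 163. Without the control the market clears where 442 - 7P = 4P - 163, i.e. P* = 55 and Q* = 57.
The ceiling of 46 is below the equilibrium price 55, so it binds.
At P = 46: Qd = 442 - 7·46 = 120 and Qs = 4·46 - 163 = 21.
Producer surplus without the control is ½ · (55 - 40.75) · 57 = 406.125.
With the ceiling, producers sell 21 units at 46, so PS = ½ · (46 - 40.75) · 21 = 55.125.
Change in producer surplus = 55.125 - 406.125 = -351.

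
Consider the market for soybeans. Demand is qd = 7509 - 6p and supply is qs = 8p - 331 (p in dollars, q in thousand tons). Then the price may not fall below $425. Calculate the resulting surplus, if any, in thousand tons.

0

In a free market, 7509 - 6p = 8p - 331 gives the equilibrium p* = 560, q* = 4149.
Since 425 is below p* = 560, the floor does not bind and the free-market outcome prevails.
Since the control does not bind, there is no surplus.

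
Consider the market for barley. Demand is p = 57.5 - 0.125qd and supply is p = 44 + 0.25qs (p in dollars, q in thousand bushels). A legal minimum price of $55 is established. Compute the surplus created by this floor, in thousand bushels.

24

Rearranging demand gives qd = 460 - 8p; rearranging supply gives qs = 4p - 176. Setting quantity demanded equal to quantity supplied, 460 - 8p = 4p - 176, gives p* = 53 and q* = 36.
Since 55 > 53, the floor is binding.
At p = 55: qd = 460 - 8·55 = 20 and qs = 4·55 - 176 = 44.
Surplus = qs - qd = 44 - 20 = 24.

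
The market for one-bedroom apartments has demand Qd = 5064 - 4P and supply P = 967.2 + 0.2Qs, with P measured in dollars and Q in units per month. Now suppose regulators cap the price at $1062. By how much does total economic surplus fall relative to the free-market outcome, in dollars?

8122.5

Rearranging supply gives Qs = 5P - 4836. Equilibrium: 5064 - 4P = 5P - 4836, so 9900 = 9P and P* = 1100, Q* = 664.
Because the ceiling (1062) lies below the market-clearing price, it is binding.
At P = 1062: Qd = 5064 - 4·1062 = 816 and Qs = 5·1062 - 4836 = 474.
Quantity traded falls to 474. At Q = 474 the demand price is (5064 - 474)/4 = 1147.5 and the supply price is (4836 + 474)/5 = 1062.
Deadweight loss = ½ · (1147.5 - 1062) · (664 - 474) = ½ · 85.5 · 190 = 8122.5.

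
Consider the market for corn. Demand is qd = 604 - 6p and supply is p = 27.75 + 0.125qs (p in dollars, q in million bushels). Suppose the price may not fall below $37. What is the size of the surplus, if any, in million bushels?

Rearranging supply gives qs = 8p - 222. Without the control the market clears where 604 - 6p = 8p - 222, i.e. p* = 59 and q* = 250.
The floor of 37 is below the equilibrium price 59, so it is not binding; the market clears at p* = 59, q* = 250.
Since the control does not bind, there is no surplus.

0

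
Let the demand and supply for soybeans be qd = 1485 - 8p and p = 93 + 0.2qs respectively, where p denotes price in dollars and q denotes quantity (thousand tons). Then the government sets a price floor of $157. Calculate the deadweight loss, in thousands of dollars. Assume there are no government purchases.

Rearranging supply gives qs = 5p - 465. Setting quantity demanded equal to quantity supplied, 1485 - 8p = 5p - 465, gives p* = 150 and q* = 285.
Because the floor (157) lies above the market-clearing price, it is binding.
At p = 157: qd = 1485 - 8·157 = 229 and qs = 5·157 - 465 = 320.
Quantity traded falls to 229. At q = 229 the demand price is (1485 - 229)/8 = 157 and the supply price is (465 + 229)/5 = 138.8.
Deadweight loss = ½ · (157 - 138.8) · (285 - 229) = ½ · 18.2 · 56 = 509.6.

509.6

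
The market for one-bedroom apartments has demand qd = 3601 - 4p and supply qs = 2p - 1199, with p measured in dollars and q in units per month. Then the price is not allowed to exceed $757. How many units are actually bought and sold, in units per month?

315

Equilibrium: 3601 - 4p = 2p - 1199, so 4800 = 6p and p* = 800, q* = 401.
Because the ceiling (757) lies below the market-clearing price, it is binding.
At p = 757: qd = 3601 - 4·757 = 573 and qs = 2·757 - 1199 = 315.
The quantity actually transacted is the short side, supply: 315.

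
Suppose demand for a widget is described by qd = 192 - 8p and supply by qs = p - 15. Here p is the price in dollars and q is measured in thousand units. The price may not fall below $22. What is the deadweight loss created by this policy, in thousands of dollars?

Without the control the market clears where 192 - 8p = p - 15, i.e. p* = 23 and q* = 8.
The floor of 22 is below the equilibrium price 23, so it is not binding; the market clears at p* = 23, q* = 8.
Since the control does not bind, no trades are prevented and deadweight loss is zero.

0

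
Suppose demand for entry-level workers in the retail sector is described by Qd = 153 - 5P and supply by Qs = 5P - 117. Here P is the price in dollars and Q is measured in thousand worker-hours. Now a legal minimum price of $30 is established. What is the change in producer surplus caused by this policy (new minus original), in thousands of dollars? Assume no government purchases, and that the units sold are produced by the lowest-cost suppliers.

-13.5

Setting quantity demanded equal to quantity supplied, 153 - 5P = 5P - 117, gives P* = 27 and Q* = 18.
The floor of 30 is above the equilibrium price 27, so it binds.
At P = 30: Qd = 153 - 5·30 = 3 and Qs = 5·30 - 117 = 33.
Producer surplus without the control is ½ · (27 - 23.4) · 18 = 32.4.
With the floor, 3 units are sold at 30. The supply price at Q = 3 is 24, so PS = ½ · [(30 - 23.4) + (30 - 24)] · 3 = 18.9.
Change in producer surplus = 18.9 - 32.4 = -13.5.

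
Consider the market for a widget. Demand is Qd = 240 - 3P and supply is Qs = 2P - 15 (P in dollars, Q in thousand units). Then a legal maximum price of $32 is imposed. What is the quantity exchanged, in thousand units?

49

In a free market, 240 - 3P = 2P - 15 gives the equilibrium P* = 51, Q* = 87.
Since 32 < 51, the ceiling is binding.
At P = 32: Qd = 240 - 3·32 = 144 and Qs = 2·32 - 15 = 49.
The quantity actually transacted is the short side, supply: 49.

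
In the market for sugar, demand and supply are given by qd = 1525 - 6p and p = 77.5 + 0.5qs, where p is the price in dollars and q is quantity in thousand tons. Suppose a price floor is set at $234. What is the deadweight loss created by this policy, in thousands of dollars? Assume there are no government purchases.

Rearranging supply gives qs = 2p - 155. Setting quantity demanded equal to quantity supplied, 1525 - 6p = 2p - 155, gives p* = 210 and q* = 265.
Since 234 > 210, the floor is binding.
At p = 234: qd = 1525 - 6·234 = 121 and qs = 2·234 - 155 = 313.
Quantity traded falls to 121. At q = 121 the demand price is (1525 - 121)/6 = 234 and the supply price is (155 + 121)/2 = 138.
Deadweight loss = ½ · (234 - 138) · (265 - 121) = ½ · 96 · 144 = 6912.

6912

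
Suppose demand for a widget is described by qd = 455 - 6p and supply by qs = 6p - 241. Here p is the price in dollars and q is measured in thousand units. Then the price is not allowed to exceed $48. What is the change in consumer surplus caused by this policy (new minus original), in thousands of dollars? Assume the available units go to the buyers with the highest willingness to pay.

170

Without the control the market clears where 455 - 6p = 6p - 241, i.e. p* = 58 and q* = 107.
Since 48 < 58, the ceiling is binding.
At p = 48: qd = 455 - 6·48 = 167 and qs = 6·48 - 241 = 47.
Consumer surplus without the control is ½ · (455/6 - 58) · 107 = 11449/12.
With the ceiling, 47 units are sold at 48 (assume they go to the highest-value buyers). The demand price at q = 47 is 68, so CS = ½ · [(455/6 - 48) + (68 - 48)] · 47 = 13489/12.
Change in consumer surplus = 13489/12 - 11449/12 = 170.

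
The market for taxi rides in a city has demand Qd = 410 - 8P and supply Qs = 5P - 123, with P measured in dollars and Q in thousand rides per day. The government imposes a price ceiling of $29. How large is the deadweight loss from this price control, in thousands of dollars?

Without the control the market clears where 410 - 8P = 5P - 123, i.e. P* = 41 and Q* = 82.
Because the ceiling (29) lies below the market-clearing price, it is binding.
At P = 29: Qd = 410 - 8·29 = 178 and Qs = 5·29 - 123 = 22.
Quantity traded falls to 22. At Q = 22 the demand price is (410 - 22)/8 = 48.5 and the supply price is (123 + 22)/5 = 29.
Deadweight loss = ½ · (48.5 - 29) · (82 - 22) = ½ · 19.5 · 60 = 585.

585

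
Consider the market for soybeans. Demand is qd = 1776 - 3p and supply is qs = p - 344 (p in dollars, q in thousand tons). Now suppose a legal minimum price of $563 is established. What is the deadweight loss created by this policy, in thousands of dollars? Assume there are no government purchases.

Equilibrium: 1776 - 3p = p - 344, so 2120 = 4p and p* = 530, q* = 186.
The floor of 563 is above the equilibrium price 530, so it binds.
At p = 563: qd = 1776 - 3·563 = 87 and qs = 563 - 344 = 219.
Quantity traded falls to 87. At q = 87 the demand price is (1776 - 87)/3 = 563 and the supply price is 344 + 87 = 431.
Deadweight loss = ½ · (563 - 431) · (186 - 87) = ½ · 132 · 99 = 6534.

6534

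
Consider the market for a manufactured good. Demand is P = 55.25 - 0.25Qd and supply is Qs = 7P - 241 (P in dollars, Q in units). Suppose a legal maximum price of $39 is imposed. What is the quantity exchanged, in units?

Rearranging demand gives Qd = 221 - 4P. Equilibrium: 221 - 4P = 7P - 241, so 462 = 11P and P* = 42, Q* = 53.
Because the ceiling (39) lies below the market-clearing price, it is binding.
At P = 39: Qd = 221 - 4·39 = 65 and Qs = 7·39 - 241 = 32.
The quantity actually transacted is the short side, supply: 32.

32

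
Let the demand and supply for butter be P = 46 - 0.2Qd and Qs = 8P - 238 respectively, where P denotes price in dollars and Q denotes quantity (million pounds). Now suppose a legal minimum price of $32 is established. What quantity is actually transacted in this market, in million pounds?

Rearranging demand gives Qd = 230 - 5P. In a free market, 230 - 5P = 8P - 238 gives the equilibrium P* = 36, Q* = 50.
The floor of 32 is below the equilibrium price 36, so it is not binding; the market clears at P* = 36, Q* = 50.

50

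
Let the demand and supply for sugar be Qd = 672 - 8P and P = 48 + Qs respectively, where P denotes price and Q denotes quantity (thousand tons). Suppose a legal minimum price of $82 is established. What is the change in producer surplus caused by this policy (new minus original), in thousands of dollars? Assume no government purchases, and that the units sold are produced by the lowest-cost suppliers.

-96

Rearranging supply gives Qs = P - 48. Setting quantity demanded equal to quantity supplied, 672 - 8P = P - 48, gives P* = 80 and Q* = 32.
Since 82 > 80, the floor is binding.
At P = 82: Qd = 672 - 8·82 = 16 and Qs = 82 - 48 = 34.
Producer surplus without the control is ½ · (80 - 48) · 32 = 512.
With the floor, 16 units are sold at 82. The supply price at Q = 16 is 64, so PS = ½ · [(82 - 48) + (82 - 64)] · 16 = 416.
Change in producer surplus = 416 - 512 = -96.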